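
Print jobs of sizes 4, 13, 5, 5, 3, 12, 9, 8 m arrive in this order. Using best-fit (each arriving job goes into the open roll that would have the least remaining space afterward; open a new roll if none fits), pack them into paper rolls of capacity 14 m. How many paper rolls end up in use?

5

  4 → roll 1 (new)  [load 4/14]
  13 → roll 2 (new)  [load 13/14]
  5 → roll 1  [load 9/14]
  5 → roll 1  [load 14/14]
  3 → roll 3 (new)  [load 3/14]
  12 → roll 4 (new)  [load 12/14]
  9 → roll 3  [load 12/14]
  8 → roll 5 (new)  [load 8/14]
5 paper rolls opened.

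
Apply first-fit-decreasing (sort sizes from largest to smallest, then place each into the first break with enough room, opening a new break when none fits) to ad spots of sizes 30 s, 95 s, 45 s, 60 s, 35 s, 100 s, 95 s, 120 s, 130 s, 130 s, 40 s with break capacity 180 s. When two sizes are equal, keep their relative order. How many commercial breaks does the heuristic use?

Sorted descending: 130, 130, 120, 100, 95, 95, 60, 45, 40, 35, 30.
  130 → break 1 (new)  [load 130/180]
  130 → break 2 (new)  [load 130/180]
  120 → break 3 (new)  [load 120/180]
  100 → break 4 (new)  [load 100/180]
  95 → break 5 (new)  [load 95/180]
  95 → break 6 (new)  [load 95/180]
  60 → break 3  [load 180/180]
  45 → break 1  [load 175/180]
  40 → break 2  [load 170/180]
  35 → break 4  [load 135/180]
  30 → break 4  [load 165/180]
6 commercial breaks opened.

6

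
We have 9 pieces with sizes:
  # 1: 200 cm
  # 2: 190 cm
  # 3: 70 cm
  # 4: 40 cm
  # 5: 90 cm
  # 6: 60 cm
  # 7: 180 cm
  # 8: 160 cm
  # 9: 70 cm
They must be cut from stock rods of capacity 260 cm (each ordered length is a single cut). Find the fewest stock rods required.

Total = 200 + 190 + 180 + 160 + 90 + 70 + 70 + 60 + 40 = 1060 cm.
Lower bound: ⌈1060/260⌉ = 5 stock rods.
A packing using 5 stock rods:
  stock rod 1: 200 + 60 = 260
  stock rod 2: 190 + 70 = 260
  stock rod 3: 180 + 70 = 250
  stock rod 4: 160 + 90 = 250
  stock rod 5: 40 = 40
This matches the lower bound, so 5 is optimal.

5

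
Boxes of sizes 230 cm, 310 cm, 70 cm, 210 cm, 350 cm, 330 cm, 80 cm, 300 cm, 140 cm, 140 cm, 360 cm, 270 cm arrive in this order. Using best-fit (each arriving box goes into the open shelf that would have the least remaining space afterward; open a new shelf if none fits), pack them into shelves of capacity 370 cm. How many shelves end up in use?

9

  230 → shelf 1 (new)  [load 230/370]
  310 → shelf 2 (new)  [load 310/370]
  70 → shelf 1  [load 300/370]
  210 → shelf 3 (new)  [load 210/370]
  350 → shelf 4 (new)  [load 350/370]
  330 → shelf 5 (new)  [load 330/370]
  80 → shelf 3  [load 290/370]
  300 → shelf 6 (new)  [load 300/370]
  140 → shelf 7 (new)  [load 140/370]
  140 → shelf 7  [load 280/370]
  360 → shelf 8 (new)  [load 360/370]
  270 → shelf 9 (new)  [load 270/370]
9 shelves opened.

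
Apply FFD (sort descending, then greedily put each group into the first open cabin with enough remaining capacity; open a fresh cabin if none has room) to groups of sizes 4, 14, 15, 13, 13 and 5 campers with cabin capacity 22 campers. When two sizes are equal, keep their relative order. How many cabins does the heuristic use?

Sorted descending: 15, 14, 13, 13, 5, 4.
  15 → cabin 1 (new)  [load 15/22]
  14 → cabin 2 (new)  [load 14/22]
  13 → cabin 3 (new)  [load 13/22]
  13 → cabin 4 (new)  [load 13/22]
  5 → cabin 1  [load 20/22]
  4 → cabin 2  [load 18/22]
4 cabins opened.

4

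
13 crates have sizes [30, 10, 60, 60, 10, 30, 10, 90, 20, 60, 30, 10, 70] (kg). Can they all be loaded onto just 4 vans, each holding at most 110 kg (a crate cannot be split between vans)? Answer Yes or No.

Total = 490 kg; ⌈490/110⌉ = 5.
At least 5 vans are required, but only 4 are allowed.

No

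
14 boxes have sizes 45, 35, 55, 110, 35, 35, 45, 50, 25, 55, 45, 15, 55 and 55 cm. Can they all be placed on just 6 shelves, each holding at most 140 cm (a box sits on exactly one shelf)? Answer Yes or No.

A valid assignment using 5 shelves:
  shelf 1: 110 + 25 = 135
  shelf 2: 55 + 55 + 15 = 125
  shelf 3: 55 + 50 + 35 = 140
  shelf 4: 55 + 45 + 35 = 135
  shelf 5: 45 + 45 + 35 = 125
That uses only 5 ≤ 6, so 6 shelves are enough.

Yes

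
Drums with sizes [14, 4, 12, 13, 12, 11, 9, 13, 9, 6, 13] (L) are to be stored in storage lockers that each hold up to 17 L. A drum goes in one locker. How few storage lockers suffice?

9

Total = 14 + 13 + 13 + 13 + 12 + 12 + 11 + 9 + 9 + 6 + 4 = 116 L.
Lower bound: ⌈116/17⌉ = 7 storage lockers.
Also, 9 drums each exceed 17/2 L, and no two of those can share a locker, so at least 9 storage lockers are needed.
A packing using 9 storage lockers:
  locker 1: 14 = 14
  locker 2: 13 + 4 = 17
  locker 3: 13 = 13
  locker 4: 13 = 13
  locker 5: 12 = 12
  locker 6: 12 = 12
  locker 7: 11 + 6 = 17
  locker 8: 9 = 9
  locker 9: 9 = 9
This matches the lower bound, so 9 is optimal.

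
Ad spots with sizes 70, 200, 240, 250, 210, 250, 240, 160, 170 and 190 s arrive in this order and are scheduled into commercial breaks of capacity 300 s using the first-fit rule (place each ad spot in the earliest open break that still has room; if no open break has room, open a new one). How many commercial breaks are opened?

9

  70 → break 1 (new)  [load 70/300]
  200 → break 1  [load 270/300]
  240 → break 2 (new)  [load 240/300]
  250 → break 3 (new)  [load 250/300]
  210 → break 4 (new)  [load 210/300]
  250 → break 5 (new)  [load 250/300]
  240 → break 6 (new)  [load 240/300]
  160 → break 7 (new)  [load 160/300]
  170 → break 8 (new)  [load 170/300]
  190 → break 9 (new)  [load 190/300]
9 commercial breaks opened.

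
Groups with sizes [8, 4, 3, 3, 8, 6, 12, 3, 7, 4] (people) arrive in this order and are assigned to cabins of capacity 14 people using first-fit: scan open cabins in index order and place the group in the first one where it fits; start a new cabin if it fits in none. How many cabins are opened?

  8 → cabin 1 (new)  [load 8/14]
  4 → cabin 1  [load 12/14]
  3 → cabin 2 (new)  [load 3/14]
  3 → cabin 2  [load 6/14]
  8 → cabin 2  [load 14/14]
  6 → cabin 3 (new)  [load 6/14]
  12 → cabin 4 (new)  [load 12/14]
  3 → cabin 3  [load 9/14]
  7 → cabin 5 (new)  [load 7/14]
  4 → cabin 3  [load 13/14]
5 cabins opened.

5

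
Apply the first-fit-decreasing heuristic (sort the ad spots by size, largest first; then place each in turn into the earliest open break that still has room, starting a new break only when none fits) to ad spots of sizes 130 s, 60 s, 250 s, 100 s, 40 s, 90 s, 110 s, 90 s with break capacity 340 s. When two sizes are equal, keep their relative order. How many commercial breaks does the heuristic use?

3

Sorted descending: 250, 130, 110, 100, 90, 90, 60, 40.
  250 → break 1 (new)  [load 250/340]
  130 → break 2 (new)  [load 130/340]
  110 → break 2  [load 240/340]
  100 → break 2  [load 340/340]
  90 → break 1  [load 340/340]
  90 → break 3 (new)  [load 90/340]
  60 → break 3  [load 150/340]
  40 → break 3  [load 190/340]
3 commercial breaks opened.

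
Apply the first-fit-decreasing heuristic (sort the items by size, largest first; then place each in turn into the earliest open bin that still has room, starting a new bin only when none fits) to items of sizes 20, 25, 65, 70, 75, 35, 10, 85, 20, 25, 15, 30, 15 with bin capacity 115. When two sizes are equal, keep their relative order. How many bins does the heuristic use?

5

Sorted descending: 85, 75, 70, 65, 35, 30, 25, 25, 20, 20, 15, 15, 10.
  85 → bin 1 (new)  [load 85/115]
  75 → bin 2 (new)  [load 75/115]
  70 → bin 3 (new)  [load 70/115]
  65 → bin 4 (new)  [load 65/115]
  35 → bin 2  [load 110/115]
  30 → bin 1  [load 115/115]
  25 → bin 3  [load 95/115]
  25 → bin 4  [load 90/115]
  20 → bin 3  [load 115/115]
  20 → bin 4  [load 110/115]
  15 → bin 5 (new)  [load 15/115]
  15 → bin 5  [load 30/115]
  10 → bin 5  [load 40/115]
5 bins opened.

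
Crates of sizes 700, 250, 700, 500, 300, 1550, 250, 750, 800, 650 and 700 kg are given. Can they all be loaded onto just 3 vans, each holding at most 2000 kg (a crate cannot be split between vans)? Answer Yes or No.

Total = 7150 kg; ⌈7150/2000⌉ = 4.
At least 4 vans are required, but only 3 are allowed.

No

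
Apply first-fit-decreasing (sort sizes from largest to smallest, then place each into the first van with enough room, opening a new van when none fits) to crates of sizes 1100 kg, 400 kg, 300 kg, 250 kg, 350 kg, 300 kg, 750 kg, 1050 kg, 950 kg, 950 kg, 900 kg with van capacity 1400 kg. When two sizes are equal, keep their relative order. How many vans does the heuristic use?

6

Sorted descending: 1100, 1050, 950, 950, 900, 750, 400, 350, 300, 300, 250.
  1100 → van 1 (new)  [load 1100/1400]
  1050 → van 2 (new)  [load 1050/1400]
  950 → van 3 (new)  [load 950/1400]
  950 → van 4 (new)  [load 950/1400]
  900 → van 5 (new)  [load 900/1400]
  750 → van 6 (new)  [load 750/1400]
  400 → van 3  [load 1350/1400]
  350 → van 2  [load 1400/1400]
  300 → van 1  [load 1400/1400]
  300 → van 4  [load 1250/1400]
  250 → van 5  [load 1150/1400]
6 vans opened.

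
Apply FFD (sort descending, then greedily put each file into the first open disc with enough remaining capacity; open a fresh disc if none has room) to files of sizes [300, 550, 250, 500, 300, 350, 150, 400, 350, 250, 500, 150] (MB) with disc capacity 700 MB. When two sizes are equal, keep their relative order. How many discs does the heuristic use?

Sorted descending: 550, 500, 500, 400, 350, 350, 300, 300, 250, 250, 150, 150.
  550 → disc 1 (new)  [load 550/700]
  500 → disc 2 (new)  [load 500/700]
  500 → disc 3 (new)  [load 500/700]
  400 → disc 4 (new)  [load 400/700]
  350 → disc 5 (new)  [load 350/700]
  350 → disc 5  [load 700/700]
  300 → disc 4  [load 700/700]
  300 → disc 6 (new)  [load 300/700]
  250 → disc 6  [load 550/700]
  250 → disc 7 (new)  [load 250/700]
  150 → disc 1  [load 700/700]
  150 → disc 2  [load 650/700]
7 discs opened.

7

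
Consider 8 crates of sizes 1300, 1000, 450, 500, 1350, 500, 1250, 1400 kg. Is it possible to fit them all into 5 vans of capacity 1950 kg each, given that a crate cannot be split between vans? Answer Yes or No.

Yes

A valid assignment using 5 vans:
  van 1: 1400 + 500 = 1900
  van 2: 1350 + 500 = 1850
  van 3: 1300 + 450 = 1750
  van 4: 1250 = 1250
  van 5: 1000 = 1000
Every load is within 1950 kg, so 5 vans suffice.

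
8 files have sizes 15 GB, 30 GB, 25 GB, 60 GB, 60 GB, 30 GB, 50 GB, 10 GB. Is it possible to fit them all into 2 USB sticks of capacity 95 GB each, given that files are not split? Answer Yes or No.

Total = 280 GB; ⌈280/95⌉ = 3.
At least 3 USB sticks are required, but only 2 are allowed.

No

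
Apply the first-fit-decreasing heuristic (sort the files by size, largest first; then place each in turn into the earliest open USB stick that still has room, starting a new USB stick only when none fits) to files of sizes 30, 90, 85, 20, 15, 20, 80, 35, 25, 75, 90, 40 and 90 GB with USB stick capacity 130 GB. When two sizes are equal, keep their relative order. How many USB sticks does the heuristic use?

Sorted descending: 90, 90, 90, 85, 80, 75, 40, 35, 30, 25, 20, 20, 15.
  90 → USB stick 1 (new)  [load 90/130]
  90 → USB stick 2 (new)  [load 90/130]
  90 → USB stick 3 (new)  [load 90/130]
  85 → USB stick 4 (new)  [load 85/130]
  80 → USB stick 5 (new)  [load 80/130]
  75 → USB stick 6 (new)  [load 75/130]
  40 → USB stick 1  [load 130/130]
  35 → USB stick 2  [load 125/130]
  30 → USB stick 3  [load 120/130]
  25 → USB stick 4  [load 110/130]
  20 → USB stick 4  [load 130/130]
  20 → USB stick 5  [load 100/130]
  15 → USB stick 5  [load 115/130]
6 USB sticks opened.

6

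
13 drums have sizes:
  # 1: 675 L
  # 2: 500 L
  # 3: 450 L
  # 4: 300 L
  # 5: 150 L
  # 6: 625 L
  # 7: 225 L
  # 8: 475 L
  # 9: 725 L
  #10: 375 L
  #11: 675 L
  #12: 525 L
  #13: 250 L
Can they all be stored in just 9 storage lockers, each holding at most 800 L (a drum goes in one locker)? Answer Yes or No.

Yes

A valid assignment using 9 storage lockers:
  locker 1: 725 = 725
  locker 2: 675 = 675
  locker 3: 675 = 675
  locker 4: 625 + 150 = 775
  locker 5: 525 + 250 = 775
  locker 6: 500 + 300 = 800
  locker 7: 475 + 225 = 700
  locker 8: 450 = 450
  locker 9: 375 = 375
Every load is within 800 L, so 9 storage lockers suffice.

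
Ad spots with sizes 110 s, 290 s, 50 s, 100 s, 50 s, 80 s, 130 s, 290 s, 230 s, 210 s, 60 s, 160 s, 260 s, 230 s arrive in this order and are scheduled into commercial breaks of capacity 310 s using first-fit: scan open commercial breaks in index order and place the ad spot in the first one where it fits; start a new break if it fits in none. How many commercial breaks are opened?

9

  110 → break 1 (new)  [load 110/310]
  290 → break 2 (new)  [load 290/310]
  50 → break 1  [load 160/310]
  100 → break 1  [load 260/310]
  50 → break 1  [load 310/310]
  80 → break 3 (new)  [load 80/310]
  130 → break 3  [load 210/310]
  290 → break 4 (new)  [load 290/310]
  230 → break 5 (new)  [load 230/310]
  210 → break 6 (new)  [load 210/310]
  60 → break 3  [load 270/310]
  160 → break 7 (new)  [load 160/310]
  260 → break 8 (new)  [load 260/310]
  230 → break 9 (new)  [load 230/310]
9 commercial breaks opened.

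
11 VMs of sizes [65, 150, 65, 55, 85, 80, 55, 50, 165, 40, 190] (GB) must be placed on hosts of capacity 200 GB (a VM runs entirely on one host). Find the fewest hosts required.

6

Total = 190 + 165 + 150 + 85 + 80 + 65 + 65 + 55 + 55 + 50 + 40 = 1000 GB.
Lower bound: ⌈1000/200⌉ = 5 hosts.
A packing using 6 hosts:
  host 1: 190 = 190
  host 2: 165 = 165
  host 3: 150 + 50 = 200
  host 4: 85 + 80 = 165
  host 5: 65 + 65 + 55 = 185
  host 6: 55 + 40 = 95
No arrangement into 5 hosts stays within capacity, so 6 is optimal.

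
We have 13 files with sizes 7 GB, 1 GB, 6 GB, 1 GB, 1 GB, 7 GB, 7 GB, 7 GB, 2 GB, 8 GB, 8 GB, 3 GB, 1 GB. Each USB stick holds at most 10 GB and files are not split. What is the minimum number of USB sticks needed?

7

Total = 8 + 8 + 7 + 7 + 7 + 7 + 6 + 3 + 2 + 1 + 1 + 1 + 1 = 59 GB.
Lower bound: ⌈59/10⌉ = 6 USB sticks.
Also, 7 files each exceed 5 GB, and no two of those can share a USB stick, so at least 7 USB sticks are needed.
A packing using 7 USB sticks:
  USB stick 1: 8 + 2 = 10
  USB stick 2: 8 + 1 + 1 = 10
  USB stick 3: 7 + 3 = 10
  USB stick 4: 7 + 1 + 1 = 9
  USB stick 5: 7 = 7
  USB stick 6: 7 = 7
  USB stick 7: 6 = 6
This matches the lower bound, so 7 is optimal.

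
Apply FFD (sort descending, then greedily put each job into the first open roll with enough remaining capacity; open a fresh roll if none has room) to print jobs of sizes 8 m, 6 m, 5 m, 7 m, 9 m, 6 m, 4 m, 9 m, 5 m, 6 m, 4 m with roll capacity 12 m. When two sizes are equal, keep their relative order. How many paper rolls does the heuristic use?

Sorted descending: 9, 9, 8, 7, 6, 6, 6, 5, 5, 4, 4.
  9 → roll 1 (new)  [load 9/12]
  9 → roll 2 (new)  [load 9/12]
  8 → roll 3 (new)  [load 8/12]
  7 → roll 4 (new)  [load 7/12]
  6 → roll 5 (new)  [load 6/12]
  6 → roll 5  [load 12/12]
  6 → roll 6 (new)  [load 6/12]
  5 → roll 4  [load 12/12]
  5 → roll 6  [load 11/12]
  4 → roll 3  [load 12/12]
  4 → roll 7 (new)  [load 4/12]
7 paper rolls opened.

7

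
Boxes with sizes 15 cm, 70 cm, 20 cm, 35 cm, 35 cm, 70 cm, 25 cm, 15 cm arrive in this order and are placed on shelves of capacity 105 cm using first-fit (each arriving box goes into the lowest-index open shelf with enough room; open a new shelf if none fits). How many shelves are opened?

  15 → shelf 1 (new)  [load 15/105]
  70 → shelf 1  [load 85/105]
  20 → shelf 1  [load 105/105]
  35 → shelf 2 (new)  [load 35/105]
  35 → shelf 2  [load 70/105]
  70 → shelf 3 (new)  [load 70/105]
  25 → shelf 2  [load 95/105]
  15 → shelf 3  [load 85/105]
3 shelves opened.

3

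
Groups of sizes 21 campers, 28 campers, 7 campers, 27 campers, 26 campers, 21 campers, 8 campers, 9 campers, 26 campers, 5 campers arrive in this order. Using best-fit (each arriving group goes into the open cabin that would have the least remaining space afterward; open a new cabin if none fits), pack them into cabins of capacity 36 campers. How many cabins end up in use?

  21 → cabin 1 (new)  [load 21/36]
  28 → cabin 2 (new)  [load 28/36]
  7 → cabin 2  [load 35/36]
  27 → cabin 3 (new)  [load 27/36]
  26 → cabin 4 (new)  [load 26/36]
  21 → cabin 5 (new)  [load 21/36]
  8 → cabin 3  [load 35/36]
  9 → cabin 4  [load 35/36]
  26 → cabin 6 (new)  [load 26/36]
  5 → cabin 6  [load 31/36]
6 cabins opened.

6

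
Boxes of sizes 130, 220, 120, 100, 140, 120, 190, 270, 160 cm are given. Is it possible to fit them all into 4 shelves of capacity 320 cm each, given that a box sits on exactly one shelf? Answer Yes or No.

Total = 1450 cm; ⌈1450/320⌉ = 5.
At least 5 shelves are required, but only 4 are allowed.

No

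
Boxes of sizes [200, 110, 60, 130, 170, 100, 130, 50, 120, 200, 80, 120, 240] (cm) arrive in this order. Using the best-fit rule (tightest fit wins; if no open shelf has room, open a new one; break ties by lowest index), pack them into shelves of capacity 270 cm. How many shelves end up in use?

7

  200 → shelf 1 (new)  [load 200/270]
  110 → shelf 2 (new)  [load 110/270]
  60 → shelf 1  [load 260/270]
  130 → shelf 2  [load 240/270]
  170 → shelf 3 (new)  [load 170/270]
  100 → shelf 3  [load 270/270]
  130 → shelf 4 (new)  [load 130/270]
  50 → shelf 4  [load 180/270]
  120 → shelf 5 (new)  [load 120/270]
  200 → shelf 6 (new)  [load 200/270]
  80 → shelf 4  [load 260/270]
  120 → shelf 5  [load 240/270]
  240 → shelf 7 (new)  [load 240/270]
7 shelves opened.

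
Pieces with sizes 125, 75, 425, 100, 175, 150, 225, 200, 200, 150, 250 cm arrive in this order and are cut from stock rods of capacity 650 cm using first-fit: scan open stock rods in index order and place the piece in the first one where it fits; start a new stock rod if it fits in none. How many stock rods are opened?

4

  125 → stock rod 1 (new)  [load 125/650]
  75 → stock rod 1  [load 200/650]
  425 → stock rod 1  [load 625/650]
  100 → stock rod 2 (new)  [load 100/650]
  175 → stock rod 2  [load 275/650]
  150 → stock rod 2  [load 425/650]
  225 → stock rod 2  [load 650/650]
  200 → stock rod 3 (new)  [load 200/650]
  200 → stock rod 3  [load 400/650]
  150 → stock rod 3  [load 550/650]
  250 → stock rod 4 (new)  [load 250/650]
4 stock rods opened.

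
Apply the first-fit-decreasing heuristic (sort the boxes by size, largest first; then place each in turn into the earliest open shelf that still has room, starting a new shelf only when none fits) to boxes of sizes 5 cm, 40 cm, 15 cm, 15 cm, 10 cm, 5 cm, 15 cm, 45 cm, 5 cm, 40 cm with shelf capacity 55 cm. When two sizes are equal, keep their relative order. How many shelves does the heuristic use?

4

Sorted descending: 45, 40, 40, 15, 15, 15, 10, 5, 5, 5.
  45 → shelf 1 (new)  [load 45/55]
  40 → shelf 2 (new)  [load 40/55]
  40 → shelf 3 (new)  [load 40/55]
  15 → shelf 2  [load 55/55]
  15 → shelf 3  [load 55/55]
  15 → shelf 4 (new)  [load 15/55]
  10 → shelf 1  [load 55/55]
  5 → shelf 4  [load 20/55]
  5 → shelf 4  [load 25/55]
  5 → shelf 4  [load 30/55]
4 shelves opened.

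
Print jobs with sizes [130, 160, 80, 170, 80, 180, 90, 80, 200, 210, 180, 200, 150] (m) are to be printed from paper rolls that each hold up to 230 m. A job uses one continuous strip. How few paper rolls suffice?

10

Total = 210 + 200 + 200 + 180 + 180 + 170 + 160 + 150 + 130 + 90 + 80 + 80 + 80 = 1910 m.
Lower bound: ⌈1910/230⌉ = 9 paper rolls.
A packing using 10 paper rolls:
  roll 1: 210 = 210
  roll 2: 200 = 200
  roll 3: 200 = 200
  roll 4: 180 = 180
  roll 5: 180 = 180
  roll 6: 170 = 170
  roll 7: 160 = 160
  roll 8: 150 + 80 = 230
  roll 9: 130 + 90 = 220
  roll 10: 80 + 80 = 160
No arrangement into 9 paper rolls stays within capacity, so 10 is optimal.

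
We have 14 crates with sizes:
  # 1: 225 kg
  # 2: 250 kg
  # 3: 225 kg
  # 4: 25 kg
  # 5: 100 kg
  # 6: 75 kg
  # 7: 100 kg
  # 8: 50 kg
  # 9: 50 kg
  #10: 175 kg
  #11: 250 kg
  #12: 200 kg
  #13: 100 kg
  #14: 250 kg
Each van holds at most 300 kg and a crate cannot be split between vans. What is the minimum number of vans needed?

Total = 250 + 250 + 250 + 225 + 225 + 200 + 175 + 100 + 100 + 100 + 75 + 50 + 50 + 25 = 2075 kg.
Lower bound: ⌈2075/300⌉ = 7 vans.
A packing using 8 vans:
  van 1: 250 + 50 = 300
  van 2: 250 + 50 = 300
  van 3: 250 + 25 = 275
  van 4: 225 + 75 = 300
  van 5: 225 = 225
  van 6: 200 + 100 = 300
  van 7: 175 + 100 = 275
  van 8: 100 = 100
No arrangement into 7 vans stays within capacity, so 8 is optimal.

8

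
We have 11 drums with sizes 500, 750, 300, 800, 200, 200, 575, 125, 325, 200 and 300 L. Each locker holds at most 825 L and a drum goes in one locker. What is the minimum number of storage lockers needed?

6

Total = 800 + 750 + 575 + 500 + 325 + 300 + 300 + 200 + 200 + 200 + 125 = 4275 L.
Lower bound: ⌈4275/825⌉ = 6 storage lockers.
A packing using 6 storage lockers:
  locker 1: 800 = 800
  locker 2: 750 = 750
  locker 3: 575 + 200 = 775
  locker 4: 500 + 325 = 825
  locker 5: 300 + 300 + 200 = 800
  locker 6: 200 + 125 = 325
This matches the lower bound, so 6 is optimal.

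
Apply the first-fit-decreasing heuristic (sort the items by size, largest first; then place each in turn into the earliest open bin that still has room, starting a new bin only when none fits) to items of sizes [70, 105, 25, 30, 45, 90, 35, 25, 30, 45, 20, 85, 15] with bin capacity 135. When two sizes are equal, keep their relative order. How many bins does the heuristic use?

5

Sorted descending: 105, 90, 85, 70, 45, 45, 35, 30, 30, 25, 25, 20, 15.
  105 → bin 1 (new)  [load 105/135]
  90 → bin 2 (new)  [load 90/135]
  85 → bin 3 (new)  [load 85/135]
  70 → bin 4 (new)  [load 70/135]
  45 → bin 2  [load 135/135]
  45 → bin 3  [load 130/135]
  35 → bin 4  [load 105/135]
  30 → bin 1  [load 135/135]
  30 → bin 4  [load 135/135]
  25 → bin 5 (new)  [load 25/135]
  25 → bin 5  [load 50/135]
  20 → bin 5  [load 70/135]
  15 → bin 5  [load 85/135]
5 bins opened.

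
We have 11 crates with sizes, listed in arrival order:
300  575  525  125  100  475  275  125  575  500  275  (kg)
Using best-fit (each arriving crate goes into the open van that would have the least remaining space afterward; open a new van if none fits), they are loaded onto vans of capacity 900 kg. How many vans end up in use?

  300 → van 1 (new)  [load 300/900]
  575 → van 1  [load 875/900]
  525 → van 2 (new)  [load 525/900]
  125 → van 2  [load 650/900]
  100 → van 2  [load 750/900]
  475 → van 3 (new)  [load 475/900]
  275 → van 3  [load 750/900]
  125 → van 2  [load 875/900]
  575 → van 4 (new)  [load 575/900]
  500 → van 5 (new)  [load 500/900]
  275 → van 4  [load 850/900]
5 vans opened.

5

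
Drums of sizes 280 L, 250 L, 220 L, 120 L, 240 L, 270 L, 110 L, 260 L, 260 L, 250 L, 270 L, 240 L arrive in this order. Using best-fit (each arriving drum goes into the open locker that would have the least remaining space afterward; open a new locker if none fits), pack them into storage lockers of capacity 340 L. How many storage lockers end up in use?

  280 → locker 1 (new)  [load 280/340]
  250 → locker 2 (new)  [load 250/340]
  220 → locker 3 (new)  [load 220/340]
  120 → locker 3  [load 340/340]
  240 → locker 4 (new)  [load 240/340]
  270 → locker 5 (new)  [load 270/340]
  110 → locker 6 (new)  [load 110/340]
  260 → locker 7 (new)  [load 260/340]
  260 → locker 8 (new)  [load 260/340]
  250 → locker 9 (new)  [load 250/340]
  270 → locker 10 (new)  [load 270/340]
  240 → locker 11 (new)  [load 240/340]
11 storage lockers opened.

11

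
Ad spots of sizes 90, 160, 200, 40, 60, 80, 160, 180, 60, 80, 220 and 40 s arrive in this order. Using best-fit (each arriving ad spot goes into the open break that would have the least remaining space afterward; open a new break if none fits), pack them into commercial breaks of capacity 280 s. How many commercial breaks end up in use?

  90 → break 1 (new)  [load 90/280]
  160 → break 1  [load 250/280]
  200 → break 2 (new)  [load 200/280]
  40 → break 2  [load 240/280]
  60 → break 3 (new)  [load 60/280]
  80 → break 3  [load 140/280]
  160 → break 4 (new)  [load 160/280]
  180 → break 5 (new)  [load 180/280]
  60 → break 5  [load 240/280]
  80 → break 4  [load 240/280]
  220 → break 6 (new)  [load 220/280]
  40 → break 2  [load 280/280]
6 commercial breaks opened.

6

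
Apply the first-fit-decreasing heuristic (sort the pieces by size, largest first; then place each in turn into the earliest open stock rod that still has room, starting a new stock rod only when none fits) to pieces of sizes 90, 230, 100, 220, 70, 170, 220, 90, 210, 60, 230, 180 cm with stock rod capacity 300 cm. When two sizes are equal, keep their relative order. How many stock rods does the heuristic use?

Sorted descending: 230, 230, 220, 220, 210, 180, 170, 100, 90, 90, 70, 60.
  230 → stock rod 1 (new)  [load 230/300]
  230 → stock rod 2 (new)  [load 230/300]
  220 → stock rod 3 (new)  [load 220/300]
  220 → stock rod 4 (new)  [load 220/300]
  210 → stock rod 5 (new)  [load 210/300]
  180 → stock rod 6 (new)  [load 180/300]
  170 → stock rod 7 (new)  [load 170/300]
  100 → stock rod 6  [load 280/300]
  90 → stock rod 5  [load 300/300]
  90 → stock rod 7  [load 260/300]
  70 → stock rod 1  [load 300/300]
  60 → stock rod 2  [load 290/300]
7 stock rods opened.

7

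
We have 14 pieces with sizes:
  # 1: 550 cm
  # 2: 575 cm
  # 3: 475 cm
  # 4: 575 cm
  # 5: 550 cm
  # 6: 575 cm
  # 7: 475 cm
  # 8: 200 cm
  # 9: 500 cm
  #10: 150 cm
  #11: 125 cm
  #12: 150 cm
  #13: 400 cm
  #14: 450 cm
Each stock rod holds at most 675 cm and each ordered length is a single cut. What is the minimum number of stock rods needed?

10

Total = 575 + 575 + 575 + 550 + 550 + 500 + 475 + 475 + 450 + 400 + 200 + 150 + 150 + 125 = 5750 cm.
Lower bound: ⌈5750/675⌉ = 9 stock rods.
Also, 10 pieces each exceed 675/2 cm, and no two of those can share a stock rod, so at least 10 stock rods are needed.
A packing using 10 stock rods:
  stock rod 1: 575 = 575
  stock rod 2: 575 = 575
  stock rod 3: 575 = 575
  stock rod 4: 550 + 125 = 675
  stock rod 5: 550 = 550
  stock rod 6: 500 + 150 = 650
  stock rod 7: 475 + 200 = 675
  stock rod 8: 475 + 150 = 625
  stock rod 9: 450 = 450
  stock rod 10: 400 = 400
This matches the lower bound, so 10 is optimal.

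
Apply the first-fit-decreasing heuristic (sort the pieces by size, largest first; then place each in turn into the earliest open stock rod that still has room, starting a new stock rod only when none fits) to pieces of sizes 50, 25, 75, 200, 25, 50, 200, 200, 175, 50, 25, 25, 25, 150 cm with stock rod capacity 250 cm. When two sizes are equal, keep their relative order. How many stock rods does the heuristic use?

6

Sorted descending: 200, 200, 200, 175, 150, 75, 50, 50, 50, 25, 25, 25, 25, 25.
  200 → stock rod 1 (new)  [load 200/250]
  200 → stock rod 2 (new)  [load 200/250]
  200 → stock rod 3 (new)  [load 200/250]
  175 → stock rod 4 (new)  [load 175/250]
  150 → stock rod 5 (new)  [load 150/250]
  75 → stock rod 4  [load 250/250]
  50 → stock rod 1  [load 250/250]
  50 → stock rod 2  [load 250/250]
  50 → stock rod 3  [load 250/250]
  25 → stock rod 5  [load 175/250]
  25 → stock rod 5  [load 200/250]
  25 → stock rod 5  [load 225/250]
  25 → stock rod 5  [load 250/250]
  25 → stock rod 6 (new)  [load 25/250]
6 stock rods opened.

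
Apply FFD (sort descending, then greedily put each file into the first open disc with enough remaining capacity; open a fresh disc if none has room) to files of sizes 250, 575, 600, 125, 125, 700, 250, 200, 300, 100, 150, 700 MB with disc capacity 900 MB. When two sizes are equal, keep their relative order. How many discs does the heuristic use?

5

Sorted descending: 700, 700, 600, 575, 300, 250, 250, 200, 150, 125, 125, 100.
  700 → disc 1 (new)  [load 700/900]
  700 → disc 2 (new)  [load 700/900]
  600 → disc 3 (new)  [load 600/900]
  575 → disc 4 (new)  [load 575/900]
  300 → disc 3  [load 900/900]
  250 → disc 4  [load 825/900]
  250 → disc 5 (new)  [load 250/900]
  200 → disc 1  [load 900/900]
  150 → disc 2  [load 850/900]
  125 → disc 5  [load 375/900]
  125 → disc 5  [load 500/900]
  100 → disc 5  [load 600/900]
5 discs opened.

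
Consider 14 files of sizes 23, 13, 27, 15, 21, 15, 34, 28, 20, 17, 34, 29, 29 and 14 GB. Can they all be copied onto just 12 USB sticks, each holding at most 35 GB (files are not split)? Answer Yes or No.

A valid assignment using 11 USB sticks:
  USB stick 1: 34 = 34
  USB stick 2: 34 = 34
  USB stick 3: 29 = 29
  USB stick 4: 29 = 29
  USB stick 5: 28 = 28
  USB stick 6: 27 = 27
  USB stick 7: 23 = 23
  USB stick 8: 21 + 14 = 35
  USB stick 9: 20 + 15 = 35
  USB stick 10: 17 + 15 = 32
  USB stick 11: 13 = 13
That uses only 11 ≤ 12, so 12 USB sticks are enough.

Yes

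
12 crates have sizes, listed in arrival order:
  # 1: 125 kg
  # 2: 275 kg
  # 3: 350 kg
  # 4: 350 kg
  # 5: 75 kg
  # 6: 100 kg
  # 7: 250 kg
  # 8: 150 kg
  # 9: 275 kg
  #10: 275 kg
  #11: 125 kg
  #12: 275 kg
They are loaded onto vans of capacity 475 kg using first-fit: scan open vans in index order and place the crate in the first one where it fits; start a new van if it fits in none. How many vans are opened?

7

  125 → van 1 (new)  [load 125/475]
  275 → van 1  [load 400/475]
  350 → van 2 (new)  [load 350/475]
  350 → van 3 (new)  [load 350/475]
  75 → van 1  [load 475/475]
  100 → van 2  [load 450/475]
  250 → van 4 (new)  [load 250/475]
  150 → van 4  [load 400/475]
  275 → van 5 (new)  [load 275/475]
  275 → van 6 (new)  [load 275/475]
  125 → van 3  [load 475/475]
  275 → van 7 (new)  [load 275/475]
7 vans opened.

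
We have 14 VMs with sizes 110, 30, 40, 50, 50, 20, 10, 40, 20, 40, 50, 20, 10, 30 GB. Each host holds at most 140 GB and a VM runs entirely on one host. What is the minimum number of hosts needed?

4

Total = 110 + 50 + 50 + 50 + 40 + 40 + 40 + 30 + 30 + 20 + 20 + 20 + 10 + 10 = 520 GB.
Lower bound: ⌈520/140⌉ = 4 hosts.
A packing using 4 hosts:
  host 1: 110 + 30 = 140
  host 2: 50 + 50 + 40 = 140
  host 3: 50 + 40 + 40 + 10 = 140
  host 4: 30 + 20 + 20 + 20 + 10 = 100
This matches the lower bound, so 4 is optimal.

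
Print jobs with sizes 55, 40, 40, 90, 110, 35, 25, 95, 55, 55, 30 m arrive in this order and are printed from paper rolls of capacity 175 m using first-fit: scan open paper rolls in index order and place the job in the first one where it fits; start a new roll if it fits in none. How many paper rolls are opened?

4

  55 → roll 1 (new)  [load 55/175]
  40 → roll 1  [load 95/175]
  40 → roll 1  [load 135/175]
  90 → roll 2 (new)  [load 90/175]
  110 → roll 3 (new)  [load 110/175]
  35 → roll 1  [load 170/175]
  25 → roll 2  [load 115/175]
  95 → roll 4 (new)  [load 95/175]
  55 → roll 2  [load 170/175]
  55 → roll 3  [load 165/175]
  30 → roll 4  [load 125/175]
4 paper rolls opened.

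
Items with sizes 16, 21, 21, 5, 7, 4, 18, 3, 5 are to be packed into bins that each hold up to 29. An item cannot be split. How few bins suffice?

4

Total = 21 + 21 + 18 + 16 + 7 + 5 + 5 + 4 + 3 = 100.
Lower bound: ⌈100/29⌉ = 4 bins.
A packing using 4 bins:
  bin 1: 21 + 7 = 28
  bin 2: 21 + 5 + 3 = 29
  bin 3: 18 + 5 + 4 = 27
  bin 4: 16 = 16
This matches the lower bound, so 4 is optimal.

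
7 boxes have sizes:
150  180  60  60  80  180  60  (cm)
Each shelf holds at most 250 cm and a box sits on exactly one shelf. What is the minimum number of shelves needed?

4

Total = 180 + 180 + 150 + 80 + 60 + 60 + 60 = 770 cm.
Lower bound: ⌈770/250⌉ = 4 shelves.
A packing using 4 shelves:
  shelf 1: 180 + 60 = 240
  shelf 2: 180 + 60 = 240
  shelf 3: 150 + 80 = 230
  shelf 4: 60 = 60
This matches the lower bound, so 4 is optimal.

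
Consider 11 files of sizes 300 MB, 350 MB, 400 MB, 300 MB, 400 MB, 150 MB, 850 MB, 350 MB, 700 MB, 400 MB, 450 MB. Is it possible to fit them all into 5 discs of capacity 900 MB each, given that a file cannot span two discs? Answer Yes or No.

No

Total = 4650 MB; ⌈4650/900⌉ = 6.
At least 6 discs are required, but only 5 are allowed.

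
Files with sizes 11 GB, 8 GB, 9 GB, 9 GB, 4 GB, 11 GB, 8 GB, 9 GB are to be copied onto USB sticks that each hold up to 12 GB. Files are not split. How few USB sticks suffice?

Total = 11 + 11 + 9 + 9 + 9 + 8 + 8 + 4 = 69 GB.
Lower bound: ⌈69/12⌉ = 6 USB sticks.
Also, 7 files each exceed 6 GB, and no two of those can share a USB stick, so at least 7 USB sticks are needed.
A packing using 7 USB sticks:
  USB stick 1: 11 = 11
  USB stick 2: 11 = 11
  USB stick 3: 9 = 9
  USB stick 4: 9 = 9
  USB stick 5: 9 = 9
  USB stick 6: 8 + 4 = 12
  USB stick 7: 8 = 8
This matches the lower bound, so 7 is optimal.

7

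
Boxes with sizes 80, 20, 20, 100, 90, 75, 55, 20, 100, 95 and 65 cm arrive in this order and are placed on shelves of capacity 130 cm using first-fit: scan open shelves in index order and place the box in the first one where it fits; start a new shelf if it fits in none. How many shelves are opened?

  80 → shelf 1 (new)  [load 80/130]
  20 → shelf 1  [load 100/130]
  20 → shelf 1  [load 120/130]
  100 → shelf 2 (new)  [load 100/130]
  90 → shelf 3 (new)  [load 90/130]
  75 → shelf 4 (new)  [load 75/130]
  55 → shelf 4  [load 130/130]
  20 → shelf 2  [load 120/130]
  100 → shelf 5 (new)  [load 100/130]
  95 → shelf 6 (new)  [load 95/130]
  65 → shelf 7 (new)  [load 65/130]
7 shelves opened.

7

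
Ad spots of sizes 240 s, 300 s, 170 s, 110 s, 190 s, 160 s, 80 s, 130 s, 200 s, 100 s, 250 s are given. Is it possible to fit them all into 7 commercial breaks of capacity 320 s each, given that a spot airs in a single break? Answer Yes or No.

A valid assignment using 7 commercial breaks:
  break 1: 300 = 300
  break 2: 250 = 250
  break 3: 240 + 80 = 320
  break 4: 200 + 110 = 310
  break 5: 190 + 130 = 320
  break 6: 170 + 100 = 270
  break 7: 160 = 160
Every load is within 320 s, so 7 commercial breaks suffice.

Yes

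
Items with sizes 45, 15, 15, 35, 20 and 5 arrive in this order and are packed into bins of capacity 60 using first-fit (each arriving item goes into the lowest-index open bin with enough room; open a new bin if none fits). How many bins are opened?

3

  45 → bin 1 (new)  [load 45/60]
  15 → bin 1  [load 60/60]
  15 → bin 2 (new)  [load 15/60]
  35 → bin 2  [load 50/60]
  20 → bin 3 (new)  [load 20/60]
  5 → bin 2  [load 55/60]
3 bins opened.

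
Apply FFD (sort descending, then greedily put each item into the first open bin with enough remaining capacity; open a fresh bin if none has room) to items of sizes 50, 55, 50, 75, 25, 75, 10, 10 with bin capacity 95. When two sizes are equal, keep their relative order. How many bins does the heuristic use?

Sorted descending: 75, 75, 55, 50, 50, 25, 10, 10.
  75 → bin 1 (new)  [load 75/95]
  75 → bin 2 (new)  [load 75/95]
  55 → bin 3 (new)  [load 55/95]
  50 → bin 4 (new)  [load 50/95]
  50 → bin 5 (new)  [load 50/95]
  25 → bin 3  [load 80/95]
  10 → bin 1  [load 85/95]
  10 → bin 1  [load 95/95]
5 bins opened.

5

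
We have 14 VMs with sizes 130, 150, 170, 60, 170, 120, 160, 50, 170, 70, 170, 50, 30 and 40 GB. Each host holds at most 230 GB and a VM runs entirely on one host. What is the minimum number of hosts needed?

Total = 170 + 170 + 170 + 170 + 160 + 150 + 130 + 120 + 70 + 60 + 50 + 50 + 40 + 30 = 1540 GB.
Lower bound: ⌈1540/230⌉ = 7 hosts.
Also, 8 VMs each exceed 115 GB, and no two of those can share a host, so at least 8 hosts are needed.
A packing using 8 hosts:
  host 1: 170 + 60 = 230
  host 2: 170 + 50 = 220
  host 3: 170 + 50 = 220
  host 4: 170 + 40 = 210
  host 5: 160 + 70 = 230
  host 6: 150 + 30 = 180
  host 7: 130 = 130
  host 8: 120 = 120
This matches the lower bound, so 8 is optimal.

8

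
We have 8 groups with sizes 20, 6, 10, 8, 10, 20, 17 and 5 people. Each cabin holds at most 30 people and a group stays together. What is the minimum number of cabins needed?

Total = 20 + 20 + 17 + 10 + 10 + 8 + 6 + 5 = 96 people.
Lower bound: ⌈96/30⌉ = 4 cabins.
A packing using 4 cabins:
  cabin 1: 20 + 10 = 30
  cabin 2: 20 + 10 = 30
  cabin 3: 17 + 8 + 5 = 30
  cabin 4: 6 = 6
This matches the lower bound, so 4 is optimal.

4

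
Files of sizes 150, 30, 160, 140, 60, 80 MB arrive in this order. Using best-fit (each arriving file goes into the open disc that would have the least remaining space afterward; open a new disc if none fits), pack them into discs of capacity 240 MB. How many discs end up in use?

3

  150 → disc 1 (new)  [load 150/240]
  30 → disc 1  [load 180/240]
  160 → disc 2 (new)  [load 160/240]
  140 → disc 3 (new)  [load 140/240]
  60 → disc 1  [load 240/240]
  80 → disc 2  [load 240/240]
3 discs opened.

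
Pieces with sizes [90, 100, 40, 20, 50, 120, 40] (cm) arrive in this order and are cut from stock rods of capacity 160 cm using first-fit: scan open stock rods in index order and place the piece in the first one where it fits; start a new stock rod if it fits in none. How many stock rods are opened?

  90 → stock rod 1 (new)  [load 90/160]
  100 → stock rod 2 (new)  [load 100/160]
  40 → stock rod 1  [load 130/160]
  20 → stock rod 1  [load 150/160]
  50 → stock rod 2  [load 150/160]
  120 → stock rod 3 (new)  [load 120/160]
  40 → stock rod 3  [load 160/160]
3 stock rods opened.

3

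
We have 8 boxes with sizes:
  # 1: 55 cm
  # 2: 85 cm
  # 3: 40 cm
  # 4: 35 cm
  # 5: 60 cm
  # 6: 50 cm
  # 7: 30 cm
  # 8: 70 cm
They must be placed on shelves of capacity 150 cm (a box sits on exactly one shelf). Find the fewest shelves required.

3

Total = 85 + 70 + 60 + 55 + 50 + 40 + 35 + 30 = 425 cm.
Lower bound: ⌈425/150⌉ = 3 shelves.
A packing using 3 shelves:
  shelf 1: 85 + 60 = 145
  shelf 2: 70 + 50 + 30 = 150
  shelf 3: 55 + 40 + 35 = 130
This matches the lower bound, so 3 is optimal.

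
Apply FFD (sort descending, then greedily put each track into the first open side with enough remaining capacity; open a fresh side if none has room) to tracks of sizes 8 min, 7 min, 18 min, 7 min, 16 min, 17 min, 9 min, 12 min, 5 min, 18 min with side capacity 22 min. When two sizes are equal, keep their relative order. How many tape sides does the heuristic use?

Sorted descending: 18, 18, 17, 16, 12, 9, 8, 7, 7, 5.
  18 → side 1 (new)  [load 18/22]
  18 → side 2 (new)  [load 18/22]
  17 → side 3 (new)  [load 17/22]
  16 → side 4 (new)  [load 16/22]
  12 → side 5 (new)  [load 12/22]
  9 → side 5  [load 21/22]
  8 → side 6 (new)  [load 8/22]
  7 → side 6  [load 15/22]
  7 → side 6  [load 22/22]
  5 → side 3  [load 22/22]
6 tape sides opened.

6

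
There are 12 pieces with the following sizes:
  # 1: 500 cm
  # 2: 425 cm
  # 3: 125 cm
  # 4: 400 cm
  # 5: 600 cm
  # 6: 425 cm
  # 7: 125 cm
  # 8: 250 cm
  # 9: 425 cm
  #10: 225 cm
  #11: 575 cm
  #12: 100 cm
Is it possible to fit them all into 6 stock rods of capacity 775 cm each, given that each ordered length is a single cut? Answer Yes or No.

No

Total = 4175 cm; ⌈4175/775⌉ = 6.
7 pieces each exceed half the capacity and cannot share a stock rod, forcing at least 7 stock rods.
At least 7 stock rods are required, but only 6 are allowed.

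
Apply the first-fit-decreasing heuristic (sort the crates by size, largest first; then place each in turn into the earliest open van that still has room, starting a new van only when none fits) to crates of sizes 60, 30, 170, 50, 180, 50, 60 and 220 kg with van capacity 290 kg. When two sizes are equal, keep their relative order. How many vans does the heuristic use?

Sorted descending: 220, 180, 170, 60, 60, 50, 50, 30.
  220 → van 1 (new)  [load 220/290]
  180 → van 2 (new)  [load 180/290]
  170 → van 3 (new)  [load 170/290]
  60 → van 1  [load 280/290]
  60 → van 2  [load 240/290]
  50 → van 2  [load 290/290]
  50 → van 3  [load 220/290]
  30 → van 3  [load 250/290]
3 vans opened.

3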